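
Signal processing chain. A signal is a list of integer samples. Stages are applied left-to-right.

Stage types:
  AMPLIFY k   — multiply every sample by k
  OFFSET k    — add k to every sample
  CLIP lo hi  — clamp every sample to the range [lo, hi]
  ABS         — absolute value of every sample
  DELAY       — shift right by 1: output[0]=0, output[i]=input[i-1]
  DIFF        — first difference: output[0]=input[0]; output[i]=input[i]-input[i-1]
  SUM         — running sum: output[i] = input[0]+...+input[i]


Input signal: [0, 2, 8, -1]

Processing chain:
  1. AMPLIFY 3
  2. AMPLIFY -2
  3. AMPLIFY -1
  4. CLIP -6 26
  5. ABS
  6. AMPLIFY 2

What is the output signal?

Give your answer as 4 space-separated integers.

Input: [0, 2, 8, -1]
Stage 1 (AMPLIFY 3): 0*3=0, 2*3=6, 8*3=24, -1*3=-3 -> [0, 6, 24, -3]
Stage 2 (AMPLIFY -2): 0*-2=0, 6*-2=-12, 24*-2=-48, -3*-2=6 -> [0, -12, -48, 6]
Stage 3 (AMPLIFY -1): 0*-1=0, -12*-1=12, -48*-1=48, 6*-1=-6 -> [0, 12, 48, -6]
Stage 4 (CLIP -6 26): clip(0,-6,26)=0, clip(12,-6,26)=12, clip(48,-6,26)=26, clip(-6,-6,26)=-6 -> [0, 12, 26, -6]
Stage 5 (ABS): |0|=0, |12|=12, |26|=26, |-6|=6 -> [0, 12, 26, 6]
Stage 6 (AMPLIFY 2): 0*2=0, 12*2=24, 26*2=52, 6*2=12 -> [0, 24, 52, 12]

Answer: 0 24 52 12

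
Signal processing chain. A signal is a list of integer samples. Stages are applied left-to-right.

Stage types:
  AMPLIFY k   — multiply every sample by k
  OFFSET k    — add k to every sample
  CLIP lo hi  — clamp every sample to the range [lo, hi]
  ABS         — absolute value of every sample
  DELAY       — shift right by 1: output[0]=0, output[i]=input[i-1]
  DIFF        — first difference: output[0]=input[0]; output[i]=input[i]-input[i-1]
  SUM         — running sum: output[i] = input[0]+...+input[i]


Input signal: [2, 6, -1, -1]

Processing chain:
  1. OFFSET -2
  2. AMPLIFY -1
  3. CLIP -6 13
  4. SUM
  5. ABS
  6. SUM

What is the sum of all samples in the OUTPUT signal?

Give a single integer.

Input: [2, 6, -1, -1]
Stage 1 (OFFSET -2): 2+-2=0, 6+-2=4, -1+-2=-3, -1+-2=-3 -> [0, 4, -3, -3]
Stage 2 (AMPLIFY -1): 0*-1=0, 4*-1=-4, -3*-1=3, -3*-1=3 -> [0, -4, 3, 3]
Stage 3 (CLIP -6 13): clip(0,-6,13)=0, clip(-4,-6,13)=-4, clip(3,-6,13)=3, clip(3,-6,13)=3 -> [0, -4, 3, 3]
Stage 4 (SUM): sum[0..0]=0, sum[0..1]=-4, sum[0..2]=-1, sum[0..3]=2 -> [0, -4, -1, 2]
Stage 5 (ABS): |0|=0, |-4|=4, |-1|=1, |2|=2 -> [0, 4, 1, 2]
Stage 6 (SUM): sum[0..0]=0, sum[0..1]=4, sum[0..2]=5, sum[0..3]=7 -> [0, 4, 5, 7]
Output sum: 16

Answer: 16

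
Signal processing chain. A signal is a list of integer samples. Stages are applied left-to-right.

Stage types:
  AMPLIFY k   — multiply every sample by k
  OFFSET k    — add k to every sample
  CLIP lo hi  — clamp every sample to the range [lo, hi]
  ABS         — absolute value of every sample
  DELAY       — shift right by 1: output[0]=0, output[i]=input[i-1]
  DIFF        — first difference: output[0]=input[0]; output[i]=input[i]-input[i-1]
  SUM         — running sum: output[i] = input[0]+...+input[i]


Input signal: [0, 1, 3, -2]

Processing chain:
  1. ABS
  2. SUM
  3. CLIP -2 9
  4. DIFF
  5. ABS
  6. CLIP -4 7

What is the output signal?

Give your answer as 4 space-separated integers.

Input: [0, 1, 3, -2]
Stage 1 (ABS): |0|=0, |1|=1, |3|=3, |-2|=2 -> [0, 1, 3, 2]
Stage 2 (SUM): sum[0..0]=0, sum[0..1]=1, sum[0..2]=4, sum[0..3]=6 -> [0, 1, 4, 6]
Stage 3 (CLIP -2 9): clip(0,-2,9)=0, clip(1,-2,9)=1, clip(4,-2,9)=4, clip(6,-2,9)=6 -> [0, 1, 4, 6]
Stage 4 (DIFF): s[0]=0, 1-0=1, 4-1=3, 6-4=2 -> [0, 1, 3, 2]
Stage 5 (ABS): |0|=0, |1|=1, |3|=3, |2|=2 -> [0, 1, 3, 2]
Stage 6 (CLIP -4 7): clip(0,-4,7)=0, clip(1,-4,7)=1, clip(3,-4,7)=3, clip(2,-4,7)=2 -> [0, 1, 3, 2]

Answer: 0 1 3 2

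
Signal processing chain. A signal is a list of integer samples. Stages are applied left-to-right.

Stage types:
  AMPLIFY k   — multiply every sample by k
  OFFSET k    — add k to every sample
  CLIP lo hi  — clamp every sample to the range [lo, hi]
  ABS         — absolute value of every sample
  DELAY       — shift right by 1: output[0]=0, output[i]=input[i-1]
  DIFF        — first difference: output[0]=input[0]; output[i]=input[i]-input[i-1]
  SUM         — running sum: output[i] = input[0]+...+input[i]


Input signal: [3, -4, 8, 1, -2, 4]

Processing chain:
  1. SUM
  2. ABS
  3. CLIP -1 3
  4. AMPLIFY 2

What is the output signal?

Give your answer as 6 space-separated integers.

Input: [3, -4, 8, 1, -2, 4]
Stage 1 (SUM): sum[0..0]=3, sum[0..1]=-1, sum[0..2]=7, sum[0..3]=8, sum[0..4]=6, sum[0..5]=10 -> [3, -1, 7, 8, 6, 10]
Stage 2 (ABS): |3|=3, |-1|=1, |7|=7, |8|=8, |6|=6, |10|=10 -> [3, 1, 7, 8, 6, 10]
Stage 3 (CLIP -1 3): clip(3,-1,3)=3, clip(1,-1,3)=1, clip(7,-1,3)=3, clip(8,-1,3)=3, clip(6,-1,3)=3, clip(10,-1,3)=3 -> [3, 1, 3, 3, 3, 3]
Stage 4 (AMPLIFY 2): 3*2=6, 1*2=2, 3*2=6, 3*2=6, 3*2=6, 3*2=6 -> [6, 2, 6, 6, 6, 6]

Answer: 6 2 6 6 6 6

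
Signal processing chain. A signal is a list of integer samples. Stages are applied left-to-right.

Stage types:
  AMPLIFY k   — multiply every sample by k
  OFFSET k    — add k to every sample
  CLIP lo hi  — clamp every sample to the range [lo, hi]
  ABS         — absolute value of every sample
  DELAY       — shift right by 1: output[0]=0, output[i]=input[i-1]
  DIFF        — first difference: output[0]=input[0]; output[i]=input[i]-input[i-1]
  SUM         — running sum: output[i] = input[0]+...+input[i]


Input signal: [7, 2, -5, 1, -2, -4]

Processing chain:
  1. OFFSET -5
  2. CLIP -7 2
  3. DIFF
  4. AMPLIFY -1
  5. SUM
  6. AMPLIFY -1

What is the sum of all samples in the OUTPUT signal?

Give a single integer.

Input: [7, 2, -5, 1, -2, -4]
Stage 1 (OFFSET -5): 7+-5=2, 2+-5=-3, -5+-5=-10, 1+-5=-4, -2+-5=-7, -4+-5=-9 -> [2, -3, -10, -4, -7, -9]
Stage 2 (CLIP -7 2): clip(2,-7,2)=2, clip(-3,-7,2)=-3, clip(-10,-7,2)=-7, clip(-4,-7,2)=-4, clip(-7,-7,2)=-7, clip(-9,-7,2)=-7 -> [2, -3, -7, -4, -7, -7]
Stage 3 (DIFF): s[0]=2, -3-2=-5, -7--3=-4, -4--7=3, -7--4=-3, -7--7=0 -> [2, -5, -4, 3, -3, 0]
Stage 4 (AMPLIFY -1): 2*-1=-2, -5*-1=5, -4*-1=4, 3*-1=-3, -3*-1=3, 0*-1=0 -> [-2, 5, 4, -3, 3, 0]
Stage 5 (SUM): sum[0..0]=-2, sum[0..1]=3, sum[0..2]=7, sum[0..3]=4, sum[0..4]=7, sum[0..5]=7 -> [-2, 3, 7, 4, 7, 7]
Stage 6 (AMPLIFY -1): -2*-1=2, 3*-1=-3, 7*-1=-7, 4*-1=-4, 7*-1=-7, 7*-1=-7 -> [2, -3, -7, -4, -7, -7]
Output sum: -26

Answer: -26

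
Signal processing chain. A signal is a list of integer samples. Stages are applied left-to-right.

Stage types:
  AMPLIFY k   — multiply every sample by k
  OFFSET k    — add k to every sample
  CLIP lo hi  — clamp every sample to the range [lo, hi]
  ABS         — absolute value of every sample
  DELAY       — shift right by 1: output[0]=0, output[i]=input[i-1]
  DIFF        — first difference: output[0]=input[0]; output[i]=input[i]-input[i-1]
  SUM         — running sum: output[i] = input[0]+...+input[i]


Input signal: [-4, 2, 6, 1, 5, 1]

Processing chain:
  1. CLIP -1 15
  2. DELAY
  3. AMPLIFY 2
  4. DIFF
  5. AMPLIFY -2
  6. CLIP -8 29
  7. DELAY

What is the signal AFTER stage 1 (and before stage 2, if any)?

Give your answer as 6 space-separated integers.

Input: [-4, 2, 6, 1, 5, 1]
Stage 1 (CLIP -1 15): clip(-4,-1,15)=-1, clip(2,-1,15)=2, clip(6,-1,15)=6, clip(1,-1,15)=1, clip(5,-1,15)=5, clip(1,-1,15)=1 -> [-1, 2, 6, 1, 5, 1]

Answer: -1 2 6 1 5 1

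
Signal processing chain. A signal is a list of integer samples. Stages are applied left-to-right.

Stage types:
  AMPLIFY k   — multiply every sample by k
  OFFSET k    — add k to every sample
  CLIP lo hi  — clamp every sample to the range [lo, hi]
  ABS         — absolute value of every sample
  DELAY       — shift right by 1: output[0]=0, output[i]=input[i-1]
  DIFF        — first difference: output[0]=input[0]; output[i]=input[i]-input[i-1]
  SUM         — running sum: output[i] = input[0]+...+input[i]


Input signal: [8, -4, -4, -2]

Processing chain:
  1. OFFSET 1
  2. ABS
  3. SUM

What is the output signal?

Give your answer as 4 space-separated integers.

Input: [8, -4, -4, -2]
Stage 1 (OFFSET 1): 8+1=9, -4+1=-3, -4+1=-3, -2+1=-1 -> [9, -3, -3, -1]
Stage 2 (ABS): |9|=9, |-3|=3, |-3|=3, |-1|=1 -> [9, 3, 3, 1]
Stage 3 (SUM): sum[0..0]=9, sum[0..1]=12, sum[0..2]=15, sum[0..3]=16 -> [9, 12, 15, 16]

Answer: 9 12 15 16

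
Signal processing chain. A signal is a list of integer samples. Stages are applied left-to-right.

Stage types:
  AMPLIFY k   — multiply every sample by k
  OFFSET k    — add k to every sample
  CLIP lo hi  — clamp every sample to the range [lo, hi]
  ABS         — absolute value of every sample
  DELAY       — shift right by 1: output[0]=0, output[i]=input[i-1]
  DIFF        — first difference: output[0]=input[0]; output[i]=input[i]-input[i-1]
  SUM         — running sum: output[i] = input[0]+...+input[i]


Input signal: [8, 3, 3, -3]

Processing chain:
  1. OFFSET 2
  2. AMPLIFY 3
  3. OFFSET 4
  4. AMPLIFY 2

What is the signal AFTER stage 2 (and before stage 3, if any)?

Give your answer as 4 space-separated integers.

Answer: 30 15 15 -3

Derivation:
Input: [8, 3, 3, -3]
Stage 1 (OFFSET 2): 8+2=10, 3+2=5, 3+2=5, -3+2=-1 -> [10, 5, 5, -1]
Stage 2 (AMPLIFY 3): 10*3=30, 5*3=15, 5*3=15, -1*3=-3 -> [30, 15, 15, -3]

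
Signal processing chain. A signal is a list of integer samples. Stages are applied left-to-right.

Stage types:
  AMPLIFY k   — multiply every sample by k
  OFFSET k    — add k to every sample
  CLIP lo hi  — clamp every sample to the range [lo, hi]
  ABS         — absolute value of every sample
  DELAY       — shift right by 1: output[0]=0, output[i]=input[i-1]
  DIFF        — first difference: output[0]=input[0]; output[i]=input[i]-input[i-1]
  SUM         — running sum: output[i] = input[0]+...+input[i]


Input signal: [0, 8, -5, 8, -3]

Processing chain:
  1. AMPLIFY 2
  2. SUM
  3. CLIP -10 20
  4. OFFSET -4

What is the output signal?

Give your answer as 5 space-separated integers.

Answer: -4 12 2 16 12

Derivation:
Input: [0, 8, -5, 8, -3]
Stage 1 (AMPLIFY 2): 0*2=0, 8*2=16, -5*2=-10, 8*2=16, -3*2=-6 -> [0, 16, -10, 16, -6]
Stage 2 (SUM): sum[0..0]=0, sum[0..1]=16, sum[0..2]=6, sum[0..3]=22, sum[0..4]=16 -> [0, 16, 6, 22, 16]
Stage 3 (CLIP -10 20): clip(0,-10,20)=0, clip(16,-10,20)=16, clip(6,-10,20)=6, clip(22,-10,20)=20, clip(16,-10,20)=16 -> [0, 16, 6, 20, 16]
Stage 4 (OFFSET -4): 0+-4=-4, 16+-4=12, 6+-4=2, 20+-4=16, 16+-4=12 -> [-4, 12, 2, 16, 12]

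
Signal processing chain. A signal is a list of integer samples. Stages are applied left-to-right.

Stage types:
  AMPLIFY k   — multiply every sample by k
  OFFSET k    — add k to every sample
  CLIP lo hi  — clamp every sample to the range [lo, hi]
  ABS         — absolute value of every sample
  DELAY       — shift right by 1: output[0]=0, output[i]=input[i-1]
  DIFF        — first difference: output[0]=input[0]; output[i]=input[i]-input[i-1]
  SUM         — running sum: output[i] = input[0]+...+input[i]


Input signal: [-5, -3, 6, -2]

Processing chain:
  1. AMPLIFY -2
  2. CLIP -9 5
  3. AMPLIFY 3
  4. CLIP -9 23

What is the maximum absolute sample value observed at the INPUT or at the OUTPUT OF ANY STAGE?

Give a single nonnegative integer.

Input: [-5, -3, 6, -2] (max |s|=6)
Stage 1 (AMPLIFY -2): -5*-2=10, -3*-2=6, 6*-2=-12, -2*-2=4 -> [10, 6, -12, 4] (max |s|=12)
Stage 2 (CLIP -9 5): clip(10,-9,5)=5, clip(6,-9,5)=5, clip(-12,-9,5)=-9, clip(4,-9,5)=4 -> [5, 5, -9, 4] (max |s|=9)
Stage 3 (AMPLIFY 3): 5*3=15, 5*3=15, -9*3=-27, 4*3=12 -> [15, 15, -27, 12] (max |s|=27)
Stage 4 (CLIP -9 23): clip(15,-9,23)=15, clip(15,-9,23)=15, clip(-27,-9,23)=-9, clip(12,-9,23)=12 -> [15, 15, -9, 12] (max |s|=15)
Overall max amplitude: 27

Answer: 27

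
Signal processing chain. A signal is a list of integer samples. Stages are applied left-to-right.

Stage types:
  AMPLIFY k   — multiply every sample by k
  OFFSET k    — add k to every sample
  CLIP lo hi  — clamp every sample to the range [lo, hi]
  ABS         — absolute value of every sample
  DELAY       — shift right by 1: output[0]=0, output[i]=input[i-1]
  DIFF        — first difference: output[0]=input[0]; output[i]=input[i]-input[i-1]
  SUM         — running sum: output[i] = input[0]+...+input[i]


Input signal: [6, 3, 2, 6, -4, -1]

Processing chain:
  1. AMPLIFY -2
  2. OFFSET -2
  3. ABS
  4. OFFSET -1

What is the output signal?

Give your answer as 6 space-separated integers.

Input: [6, 3, 2, 6, -4, -1]
Stage 1 (AMPLIFY -2): 6*-2=-12, 3*-2=-6, 2*-2=-4, 6*-2=-12, -4*-2=8, -1*-2=2 -> [-12, -6, -4, -12, 8, 2]
Stage 2 (OFFSET -2): -12+-2=-14, -6+-2=-8, -4+-2=-6, -12+-2=-14, 8+-2=6, 2+-2=0 -> [-14, -8, -6, -14, 6, 0]
Stage 3 (ABS): |-14|=14, |-8|=8, |-6|=6, |-14|=14, |6|=6, |0|=0 -> [14, 8, 6, 14, 6, 0]
Stage 4 (OFFSET -1): 14+-1=13, 8+-1=7, 6+-1=5, 14+-1=13, 6+-1=5, 0+-1=-1 -> [13, 7, 5, 13, 5, -1]

Answer: 13 7 5 13 5 -1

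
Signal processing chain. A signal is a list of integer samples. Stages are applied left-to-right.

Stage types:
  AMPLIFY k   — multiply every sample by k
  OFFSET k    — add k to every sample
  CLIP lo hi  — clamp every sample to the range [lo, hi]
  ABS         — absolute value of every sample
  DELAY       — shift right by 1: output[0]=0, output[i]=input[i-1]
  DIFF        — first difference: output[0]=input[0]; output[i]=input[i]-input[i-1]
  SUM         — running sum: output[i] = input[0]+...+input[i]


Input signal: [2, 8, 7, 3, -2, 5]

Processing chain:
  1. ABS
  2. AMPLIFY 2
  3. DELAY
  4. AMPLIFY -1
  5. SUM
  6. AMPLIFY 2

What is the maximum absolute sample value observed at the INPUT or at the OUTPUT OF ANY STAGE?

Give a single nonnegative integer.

Input: [2, 8, 7, 3, -2, 5] (max |s|=8)
Stage 1 (ABS): |2|=2, |8|=8, |7|=7, |3|=3, |-2|=2, |5|=5 -> [2, 8, 7, 3, 2, 5] (max |s|=8)
Stage 2 (AMPLIFY 2): 2*2=4, 8*2=16, 7*2=14, 3*2=6, 2*2=4, 5*2=10 -> [4, 16, 14, 6, 4, 10] (max |s|=16)
Stage 3 (DELAY): [0, 4, 16, 14, 6, 4] = [0, 4, 16, 14, 6, 4] -> [0, 4, 16, 14, 6, 4] (max |s|=16)
Stage 4 (AMPLIFY -1): 0*-1=0, 4*-1=-4, 16*-1=-16, 14*-1=-14, 6*-1=-6, 4*-1=-4 -> [0, -4, -16, -14, -6, -4] (max |s|=16)
Stage 5 (SUM): sum[0..0]=0, sum[0..1]=-4, sum[0..2]=-20, sum[0..3]=-34, sum[0..4]=-40, sum[0..5]=-44 -> [0, -4, -20, -34, -40, -44] (max |s|=44)
Stage 6 (AMPLIFY 2): 0*2=0, -4*2=-8, -20*2=-40, -34*2=-68, -40*2=-80, -44*2=-88 -> [0, -8, -40, -68, -80, -88] (max |s|=88)
Overall max amplitude: 88

Answer: 88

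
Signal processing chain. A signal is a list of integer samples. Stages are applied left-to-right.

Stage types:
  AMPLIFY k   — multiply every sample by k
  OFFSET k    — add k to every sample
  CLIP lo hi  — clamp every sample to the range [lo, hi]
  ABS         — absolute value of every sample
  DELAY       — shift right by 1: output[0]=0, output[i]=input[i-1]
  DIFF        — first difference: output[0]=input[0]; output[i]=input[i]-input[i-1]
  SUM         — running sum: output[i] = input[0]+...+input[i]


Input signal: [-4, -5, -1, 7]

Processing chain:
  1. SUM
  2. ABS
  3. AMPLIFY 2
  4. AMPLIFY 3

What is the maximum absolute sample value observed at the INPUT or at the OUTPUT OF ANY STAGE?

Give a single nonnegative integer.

Input: [-4, -5, -1, 7] (max |s|=7)
Stage 1 (SUM): sum[0..0]=-4, sum[0..1]=-9, sum[0..2]=-10, sum[0..3]=-3 -> [-4, -9, -10, -3] (max |s|=10)
Stage 2 (ABS): |-4|=4, |-9|=9, |-10|=10, |-3|=3 -> [4, 9, 10, 3] (max |s|=10)
Stage 3 (AMPLIFY 2): 4*2=8, 9*2=18, 10*2=20, 3*2=6 -> [8, 18, 20, 6] (max |s|=20)
Stage 4 (AMPLIFY 3): 8*3=24, 18*3=54, 20*3=60, 6*3=18 -> [24, 54, 60, 18] (max |s|=60)
Overall max amplitude: 60

Answer: 60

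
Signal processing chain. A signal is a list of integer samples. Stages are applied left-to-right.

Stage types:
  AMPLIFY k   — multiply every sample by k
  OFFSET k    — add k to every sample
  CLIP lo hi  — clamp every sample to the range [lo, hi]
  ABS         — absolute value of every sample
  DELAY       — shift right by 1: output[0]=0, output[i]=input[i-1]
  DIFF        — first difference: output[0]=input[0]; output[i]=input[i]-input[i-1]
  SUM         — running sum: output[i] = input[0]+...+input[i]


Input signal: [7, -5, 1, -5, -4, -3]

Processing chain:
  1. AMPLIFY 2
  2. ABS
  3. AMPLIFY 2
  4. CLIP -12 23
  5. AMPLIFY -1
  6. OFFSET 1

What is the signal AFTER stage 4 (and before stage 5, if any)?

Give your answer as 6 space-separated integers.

Answer: 23 20 4 20 16 12

Derivation:
Input: [7, -5, 1, -5, -4, -3]
Stage 1 (AMPLIFY 2): 7*2=14, -5*2=-10, 1*2=2, -5*2=-10, -4*2=-8, -3*2=-6 -> [14, -10, 2, -10, -8, -6]
Stage 2 (ABS): |14|=14, |-10|=10, |2|=2, |-10|=10, |-8|=8, |-6|=6 -> [14, 10, 2, 10, 8, 6]
Stage 3 (AMPLIFY 2): 14*2=28, 10*2=20, 2*2=4, 10*2=20, 8*2=16, 6*2=12 -> [28, 20, 4, 20, 16, 12]
Stage 4 (CLIP -12 23): clip(28,-12,23)=23, clip(20,-12,23)=20, clip(4,-12,23)=4, clip(20,-12,23)=20, clip(16,-12,23)=16, clip(12,-12,23)=12 -> [23, 20, 4, 20, 16, 12]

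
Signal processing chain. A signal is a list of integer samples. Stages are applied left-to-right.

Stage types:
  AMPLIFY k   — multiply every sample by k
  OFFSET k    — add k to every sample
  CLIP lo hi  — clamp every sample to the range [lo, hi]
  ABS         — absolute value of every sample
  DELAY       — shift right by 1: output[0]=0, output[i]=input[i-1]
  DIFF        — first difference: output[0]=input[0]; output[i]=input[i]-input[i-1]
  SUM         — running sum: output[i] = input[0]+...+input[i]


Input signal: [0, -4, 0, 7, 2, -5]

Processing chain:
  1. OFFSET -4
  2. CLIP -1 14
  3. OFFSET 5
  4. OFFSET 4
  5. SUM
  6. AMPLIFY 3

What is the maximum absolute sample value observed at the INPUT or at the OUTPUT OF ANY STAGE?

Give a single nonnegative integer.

Answer: 156

Derivation:
Input: [0, -4, 0, 7, 2, -5] (max |s|=7)
Stage 1 (OFFSET -4): 0+-4=-4, -4+-4=-8, 0+-4=-4, 7+-4=3, 2+-4=-2, -5+-4=-9 -> [-4, -8, -4, 3, -2, -9] (max |s|=9)
Stage 2 (CLIP -1 14): clip(-4,-1,14)=-1, clip(-8,-1,14)=-1, clip(-4,-1,14)=-1, clip(3,-1,14)=3, clip(-2,-1,14)=-1, clip(-9,-1,14)=-1 -> [-1, -1, -1, 3, -1, -1] (max |s|=3)
Stage 3 (OFFSET 5): -1+5=4, -1+5=4, -1+5=4, 3+5=8, -1+5=4, -1+5=4 -> [4, 4, 4, 8, 4, 4] (max |s|=8)
Stage 4 (OFFSET 4): 4+4=8, 4+4=8, 4+4=8, 8+4=12, 4+4=8, 4+4=8 -> [8, 8, 8, 12, 8, 8] (max |s|=12)
Stage 5 (SUM): sum[0..0]=8, sum[0..1]=16, sum[0..2]=24, sum[0..3]=36, sum[0..4]=44, sum[0..5]=52 -> [8, 16, 24, 36, 44, 52] (max |s|=52)
Stage 6 (AMPLIFY 3): 8*3=24, 16*3=48, 24*3=72, 36*3=108, 44*3=132, 52*3=156 -> [24, 48, 72, 108, 132, 156] (max |s|=156)
Overall max amplitude: 156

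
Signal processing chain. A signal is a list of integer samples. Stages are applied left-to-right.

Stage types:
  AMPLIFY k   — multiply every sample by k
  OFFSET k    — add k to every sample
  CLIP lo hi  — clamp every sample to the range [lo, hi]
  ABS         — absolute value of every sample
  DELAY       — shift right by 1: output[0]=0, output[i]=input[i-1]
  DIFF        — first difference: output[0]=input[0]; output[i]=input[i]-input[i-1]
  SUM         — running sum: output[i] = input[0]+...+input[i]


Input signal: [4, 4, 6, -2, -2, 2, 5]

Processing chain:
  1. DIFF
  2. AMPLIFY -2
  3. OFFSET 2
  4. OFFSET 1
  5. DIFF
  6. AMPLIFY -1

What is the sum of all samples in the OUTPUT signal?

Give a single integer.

Input: [4, 4, 6, -2, -2, 2, 5]
Stage 1 (DIFF): s[0]=4, 4-4=0, 6-4=2, -2-6=-8, -2--2=0, 2--2=4, 5-2=3 -> [4, 0, 2, -8, 0, 4, 3]
Stage 2 (AMPLIFY -2): 4*-2=-8, 0*-2=0, 2*-2=-4, -8*-2=16, 0*-2=0, 4*-2=-8, 3*-2=-6 -> [-8, 0, -4, 16, 0, -8, -6]
Stage 3 (OFFSET 2): -8+2=-6, 0+2=2, -4+2=-2, 16+2=18, 0+2=2, -8+2=-6, -6+2=-4 -> [-6, 2, -2, 18, 2, -6, -4]
Stage 4 (OFFSET 1): -6+1=-5, 2+1=3, -2+1=-1, 18+1=19, 2+1=3, -6+1=-5, -4+1=-3 -> [-5, 3, -1, 19, 3, -5, -3]
Stage 5 (DIFF): s[0]=-5, 3--5=8, -1-3=-4, 19--1=20, 3-19=-16, -5-3=-8, -3--5=2 -> [-5, 8, -4, 20, -16, -8, 2]
Stage 6 (AMPLIFY -1): -5*-1=5, 8*-1=-8, -4*-1=4, 20*-1=-20, -16*-1=16, -8*-1=8, 2*-1=-2 -> [5, -8, 4, -20, 16, 8, -2]
Output sum: 3

Answer: 3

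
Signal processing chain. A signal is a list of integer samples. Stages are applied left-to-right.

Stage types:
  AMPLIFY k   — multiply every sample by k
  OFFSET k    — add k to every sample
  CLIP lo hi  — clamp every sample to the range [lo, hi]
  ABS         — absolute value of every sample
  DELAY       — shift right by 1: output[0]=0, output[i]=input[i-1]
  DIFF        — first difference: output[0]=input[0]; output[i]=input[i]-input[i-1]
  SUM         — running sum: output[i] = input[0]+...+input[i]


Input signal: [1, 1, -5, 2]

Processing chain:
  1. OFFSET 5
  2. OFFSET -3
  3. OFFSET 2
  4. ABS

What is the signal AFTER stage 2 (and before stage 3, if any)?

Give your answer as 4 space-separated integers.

Answer: 3 3 -3 4

Derivation:
Input: [1, 1, -5, 2]
Stage 1 (OFFSET 5): 1+5=6, 1+5=6, -5+5=0, 2+5=7 -> [6, 6, 0, 7]
Stage 2 (OFFSET -3): 6+-3=3, 6+-3=3, 0+-3=-3, 7+-3=4 -> [3, 3, -3, 4]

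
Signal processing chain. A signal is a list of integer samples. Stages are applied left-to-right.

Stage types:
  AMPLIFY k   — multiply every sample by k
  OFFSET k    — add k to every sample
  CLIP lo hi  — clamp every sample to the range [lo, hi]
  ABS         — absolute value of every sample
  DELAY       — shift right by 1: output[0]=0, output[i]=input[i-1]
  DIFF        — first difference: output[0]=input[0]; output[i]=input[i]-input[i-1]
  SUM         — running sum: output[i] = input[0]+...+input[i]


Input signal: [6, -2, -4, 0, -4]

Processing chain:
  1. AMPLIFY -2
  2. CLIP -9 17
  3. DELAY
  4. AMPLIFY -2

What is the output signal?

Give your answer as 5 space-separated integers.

Answer: 0 18 -8 -16 0

Derivation:
Input: [6, -2, -4, 0, -4]
Stage 1 (AMPLIFY -2): 6*-2=-12, -2*-2=4, -4*-2=8, 0*-2=0, -4*-2=8 -> [-12, 4, 8, 0, 8]
Stage 2 (CLIP -9 17): clip(-12,-9,17)=-9, clip(4,-9,17)=4, clip(8,-9,17)=8, clip(0,-9,17)=0, clip(8,-9,17)=8 -> [-9, 4, 8, 0, 8]
Stage 3 (DELAY): [0, -9, 4, 8, 0] = [0, -9, 4, 8, 0] -> [0, -9, 4, 8, 0]
Stage 4 (AMPLIFY -2): 0*-2=0, -9*-2=18, 4*-2=-8, 8*-2=-16, 0*-2=0 -> [0, 18, -8, -16, 0]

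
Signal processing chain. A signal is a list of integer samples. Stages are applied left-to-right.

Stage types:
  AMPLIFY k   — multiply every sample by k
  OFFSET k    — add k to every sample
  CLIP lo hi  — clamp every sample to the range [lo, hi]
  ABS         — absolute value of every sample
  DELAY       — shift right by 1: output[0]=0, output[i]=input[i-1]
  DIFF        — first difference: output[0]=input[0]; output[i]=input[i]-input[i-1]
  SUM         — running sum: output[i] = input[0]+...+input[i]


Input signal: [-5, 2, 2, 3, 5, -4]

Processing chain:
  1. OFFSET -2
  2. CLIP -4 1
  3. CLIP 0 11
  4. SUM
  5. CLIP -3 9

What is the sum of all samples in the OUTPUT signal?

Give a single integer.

Answer: 5

Derivation:
Input: [-5, 2, 2, 3, 5, -4]
Stage 1 (OFFSET -2): -5+-2=-7, 2+-2=0, 2+-2=0, 3+-2=1, 5+-2=3, -4+-2=-6 -> [-7, 0, 0, 1, 3, -6]
Stage 2 (CLIP -4 1): clip(-7,-4,1)=-4, clip(0,-4,1)=0, clip(0,-4,1)=0, clip(1,-4,1)=1, clip(3,-4,1)=1, clip(-6,-4,1)=-4 -> [-4, 0, 0, 1, 1, -4]
Stage 3 (CLIP 0 11): clip(-4,0,11)=0, clip(0,0,11)=0, clip(0,0,11)=0, clip(1,0,11)=1, clip(1,0,11)=1, clip(-4,0,11)=0 -> [0, 0, 0, 1, 1, 0]
Stage 4 (SUM): sum[0..0]=0, sum[0..1]=0, sum[0..2]=0, sum[0..3]=1, sum[0..4]=2, sum[0..5]=2 -> [0, 0, 0, 1, 2, 2]
Stage 5 (CLIP -3 9): clip(0,-3,9)=0, clip(0,-3,9)=0, clip(0,-3,9)=0, clip(1,-3,9)=1, clip(2,-3,9)=2, clip(2,-3,9)=2 -> [0, 0, 0, 1, 2, 2]
Output sum: 5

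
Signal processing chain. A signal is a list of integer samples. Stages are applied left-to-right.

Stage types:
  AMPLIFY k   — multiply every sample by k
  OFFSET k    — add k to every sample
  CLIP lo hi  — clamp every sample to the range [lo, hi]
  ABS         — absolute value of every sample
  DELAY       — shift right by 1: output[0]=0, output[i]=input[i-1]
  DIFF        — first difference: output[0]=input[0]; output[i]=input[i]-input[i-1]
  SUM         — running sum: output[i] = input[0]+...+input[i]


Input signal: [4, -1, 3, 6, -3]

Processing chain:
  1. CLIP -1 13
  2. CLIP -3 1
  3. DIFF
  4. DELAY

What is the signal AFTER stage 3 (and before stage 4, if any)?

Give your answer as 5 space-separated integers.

Input: [4, -1, 3, 6, -3]
Stage 1 (CLIP -1 13): clip(4,-1,13)=4, clip(-1,-1,13)=-1, clip(3,-1,13)=3, clip(6,-1,13)=6, clip(-3,-1,13)=-1 -> [4, -1, 3, 6, -1]
Stage 2 (CLIP -3 1): clip(4,-3,1)=1, clip(-1,-3,1)=-1, clip(3,-3,1)=1, clip(6,-3,1)=1, clip(-1,-3,1)=-1 -> [1, -1, 1, 1, -1]
Stage 3 (DIFF): s[0]=1, -1-1=-2, 1--1=2, 1-1=0, -1-1=-2 -> [1, -2, 2, 0, -2]

Answer: 1 -2 2 0 -2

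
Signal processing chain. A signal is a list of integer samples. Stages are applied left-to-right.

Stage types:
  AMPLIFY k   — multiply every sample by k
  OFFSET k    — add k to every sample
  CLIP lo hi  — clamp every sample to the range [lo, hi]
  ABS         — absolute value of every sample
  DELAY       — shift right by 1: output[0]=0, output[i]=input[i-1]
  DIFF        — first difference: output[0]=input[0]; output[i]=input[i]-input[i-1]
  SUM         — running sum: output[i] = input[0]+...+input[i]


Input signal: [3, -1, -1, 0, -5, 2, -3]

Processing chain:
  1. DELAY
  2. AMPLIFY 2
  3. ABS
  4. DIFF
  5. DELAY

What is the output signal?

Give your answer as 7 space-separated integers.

Input: [3, -1, -1, 0, -5, 2, -3]
Stage 1 (DELAY): [0, 3, -1, -1, 0, -5, 2] = [0, 3, -1, -1, 0, -5, 2] -> [0, 3, -1, -1, 0, -5, 2]
Stage 2 (AMPLIFY 2): 0*2=0, 3*2=6, -1*2=-2, -1*2=-2, 0*2=0, -5*2=-10, 2*2=4 -> [0, 6, -2, -2, 0, -10, 4]
Stage 3 (ABS): |0|=0, |6|=6, |-2|=2, |-2|=2, |0|=0, |-10|=10, |4|=4 -> [0, 6, 2, 2, 0, 10, 4]
Stage 4 (DIFF): s[0]=0, 6-0=6, 2-6=-4, 2-2=0, 0-2=-2, 10-0=10, 4-10=-6 -> [0, 6, -4, 0, -2, 10, -6]
Stage 5 (DELAY): [0, 0, 6, -4, 0, -2, 10] = [0, 0, 6, -4, 0, -2, 10] -> [0, 0, 6, -4, 0, -2, 10]

Answer: 0 0 6 -4 0 -2 10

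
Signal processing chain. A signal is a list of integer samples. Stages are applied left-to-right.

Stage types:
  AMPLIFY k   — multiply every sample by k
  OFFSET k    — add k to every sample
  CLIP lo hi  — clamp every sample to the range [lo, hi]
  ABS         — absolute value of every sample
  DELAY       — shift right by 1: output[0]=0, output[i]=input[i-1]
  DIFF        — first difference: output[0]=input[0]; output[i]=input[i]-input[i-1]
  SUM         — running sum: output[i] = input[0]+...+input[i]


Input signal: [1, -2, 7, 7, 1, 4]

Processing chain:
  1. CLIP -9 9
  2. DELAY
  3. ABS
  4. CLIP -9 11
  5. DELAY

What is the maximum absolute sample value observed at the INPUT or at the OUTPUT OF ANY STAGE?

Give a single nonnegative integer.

Input: [1, -2, 7, 7, 1, 4] (max |s|=7)
Stage 1 (CLIP -9 9): clip(1,-9,9)=1, clip(-2,-9,9)=-2, clip(7,-9,9)=7, clip(7,-9,9)=7, clip(1,-9,9)=1, clip(4,-9,9)=4 -> [1, -2, 7, 7, 1, 4] (max |s|=7)
Stage 2 (DELAY): [0, 1, -2, 7, 7, 1] = [0, 1, -2, 7, 7, 1] -> [0, 1, -2, 7, 7, 1] (max |s|=7)
Stage 3 (ABS): |0|=0, |1|=1, |-2|=2, |7|=7, |7|=7, |1|=1 -> [0, 1, 2, 7, 7, 1] (max |s|=7)
Stage 4 (CLIP -9 11): clip(0,-9,11)=0, clip(1,-9,11)=1, clip(2,-9,11)=2, clip(7,-9,11)=7, clip(7,-9,11)=7, clip(1,-9,11)=1 -> [0, 1, 2, 7, 7, 1] (max |s|=7)
Stage 5 (DELAY): [0, 0, 1, 2, 7, 7] = [0, 0, 1, 2, 7, 7] -> [0, 0, 1, 2, 7, 7] (max |s|=7)
Overall max amplitude: 7

Answer: 7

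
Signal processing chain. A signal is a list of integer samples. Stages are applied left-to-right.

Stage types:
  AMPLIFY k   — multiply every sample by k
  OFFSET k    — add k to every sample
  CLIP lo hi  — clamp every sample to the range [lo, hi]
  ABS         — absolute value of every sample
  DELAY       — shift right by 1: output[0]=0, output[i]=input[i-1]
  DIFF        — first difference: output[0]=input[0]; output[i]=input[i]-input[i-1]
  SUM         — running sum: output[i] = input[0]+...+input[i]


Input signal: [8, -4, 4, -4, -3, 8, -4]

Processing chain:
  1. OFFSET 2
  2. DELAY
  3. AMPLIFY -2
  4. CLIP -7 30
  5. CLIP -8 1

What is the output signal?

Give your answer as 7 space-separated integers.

Input: [8, -4, 4, -4, -3, 8, -4]
Stage 1 (OFFSET 2): 8+2=10, -4+2=-2, 4+2=6, -4+2=-2, -3+2=-1, 8+2=10, -4+2=-2 -> [10, -2, 6, -2, -1, 10, -2]
Stage 2 (DELAY): [0, 10, -2, 6, -2, -1, 10] = [0, 10, -2, 6, -2, -1, 10] -> [0, 10, -2, 6, -2, -1, 10]
Stage 3 (AMPLIFY -2): 0*-2=0, 10*-2=-20, -2*-2=4, 6*-2=-12, -2*-2=4, -1*-2=2, 10*-2=-20 -> [0, -20, 4, -12, 4, 2, -20]
Stage 4 (CLIP -7 30): clip(0,-7,30)=0, clip(-20,-7,30)=-7, clip(4,-7,30)=4, clip(-12,-7,30)=-7, clip(4,-7,30)=4, clip(2,-7,30)=2, clip(-20,-7,30)=-7 -> [0, -7, 4, -7, 4, 2, -7]
Stage 5 (CLIP -8 1): clip(0,-8,1)=0, clip(-7,-8,1)=-7, clip(4,-8,1)=1, clip(-7,-8,1)=-7, clip(4,-8,1)=1, clip(2,-8,1)=1, clip(-7,-8,1)=-7 -> [0, -7, 1, -7, 1, 1, -7]

Answer: 0 -7 1 -7 1 1 -7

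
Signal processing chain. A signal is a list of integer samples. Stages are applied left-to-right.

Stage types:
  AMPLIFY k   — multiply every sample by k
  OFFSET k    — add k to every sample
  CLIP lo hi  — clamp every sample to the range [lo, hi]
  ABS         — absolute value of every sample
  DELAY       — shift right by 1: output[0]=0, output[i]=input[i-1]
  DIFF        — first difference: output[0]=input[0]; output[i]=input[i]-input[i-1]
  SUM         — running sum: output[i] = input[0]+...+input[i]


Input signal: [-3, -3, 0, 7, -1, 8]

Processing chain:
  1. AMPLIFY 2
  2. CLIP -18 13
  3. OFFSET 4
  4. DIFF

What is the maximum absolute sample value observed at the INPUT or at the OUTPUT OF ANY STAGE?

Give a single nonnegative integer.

Answer: 17

Derivation:
Input: [-3, -3, 0, 7, -1, 8] (max |s|=8)
Stage 1 (AMPLIFY 2): -3*2=-6, -3*2=-6, 0*2=0, 7*2=14, -1*2=-2, 8*2=16 -> [-6, -6, 0, 14, -2, 16] (max |s|=16)
Stage 2 (CLIP -18 13): clip(-6,-18,13)=-6, clip(-6,-18,13)=-6, clip(0,-18,13)=0, clip(14,-18,13)=13, clip(-2,-18,13)=-2, clip(16,-18,13)=13 -> [-6, -6, 0, 13, -2, 13] (max |s|=13)
Stage 3 (OFFSET 4): -6+4=-2, -6+4=-2, 0+4=4, 13+4=17, -2+4=2, 13+4=17 -> [-2, -2, 4, 17, 2, 17] (max |s|=17)
Stage 4 (DIFF): s[0]=-2, -2--2=0, 4--2=6, 17-4=13, 2-17=-15, 17-2=15 -> [-2, 0, 6, 13, -15, 15] (max |s|=15)
Overall max amplitude: 17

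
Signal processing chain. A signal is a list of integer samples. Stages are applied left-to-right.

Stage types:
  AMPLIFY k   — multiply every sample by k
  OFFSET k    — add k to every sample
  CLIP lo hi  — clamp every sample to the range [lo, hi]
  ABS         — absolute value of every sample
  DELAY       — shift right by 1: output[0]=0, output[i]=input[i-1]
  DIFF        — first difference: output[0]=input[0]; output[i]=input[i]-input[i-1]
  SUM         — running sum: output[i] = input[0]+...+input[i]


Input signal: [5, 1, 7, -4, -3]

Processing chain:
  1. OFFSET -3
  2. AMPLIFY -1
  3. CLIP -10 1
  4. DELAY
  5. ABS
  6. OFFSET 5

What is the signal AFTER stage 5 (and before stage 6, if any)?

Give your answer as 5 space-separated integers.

Answer: 0 2 1 4 1

Derivation:
Input: [5, 1, 7, -4, -3]
Stage 1 (OFFSET -3): 5+-3=2, 1+-3=-2, 7+-3=4, -4+-3=-7, -3+-3=-6 -> [2, -2, 4, -7, -6]
Stage 2 (AMPLIFY -1): 2*-1=-2, -2*-1=2, 4*-1=-4, -7*-1=7, -6*-1=6 -> [-2, 2, -4, 7, 6]
Stage 3 (CLIP -10 1): clip(-2,-10,1)=-2, clip(2,-10,1)=1, clip(-4,-10,1)=-4, clip(7,-10,1)=1, clip(6,-10,1)=1 -> [-2, 1, -4, 1, 1]
Stage 4 (DELAY): [0, -2, 1, -4, 1] = [0, -2, 1, -4, 1] -> [0, -2, 1, -4, 1]
Stage 5 (ABS): |0|=0, |-2|=2, |1|=1, |-4|=4, |1|=1 -> [0, 2, 1, 4, 1]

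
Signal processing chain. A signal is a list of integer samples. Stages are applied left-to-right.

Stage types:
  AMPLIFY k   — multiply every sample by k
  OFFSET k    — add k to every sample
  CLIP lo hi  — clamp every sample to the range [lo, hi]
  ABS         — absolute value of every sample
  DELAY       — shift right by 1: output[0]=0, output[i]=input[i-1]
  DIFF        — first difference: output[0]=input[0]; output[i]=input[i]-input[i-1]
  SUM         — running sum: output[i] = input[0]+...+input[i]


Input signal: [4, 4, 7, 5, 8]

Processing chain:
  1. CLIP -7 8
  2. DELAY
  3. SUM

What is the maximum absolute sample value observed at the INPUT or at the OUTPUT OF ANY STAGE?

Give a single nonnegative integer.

Answer: 20

Derivation:
Input: [4, 4, 7, 5, 8] (max |s|=8)
Stage 1 (CLIP -7 8): clip(4,-7,8)=4, clip(4,-7,8)=4, clip(7,-7,8)=7, clip(5,-7,8)=5, clip(8,-7,8)=8 -> [4, 4, 7, 5, 8] (max |s|=8)
Stage 2 (DELAY): [0, 4, 4, 7, 5] = [0, 4, 4, 7, 5] -> [0, 4, 4, 7, 5] (max |s|=7)
Stage 3 (SUM): sum[0..0]=0, sum[0..1]=4, sum[0..2]=8, sum[0..3]=15, sum[0..4]=20 -> [0, 4, 8, 15, 20] (max |s|=20)
Overall max amplitude: 20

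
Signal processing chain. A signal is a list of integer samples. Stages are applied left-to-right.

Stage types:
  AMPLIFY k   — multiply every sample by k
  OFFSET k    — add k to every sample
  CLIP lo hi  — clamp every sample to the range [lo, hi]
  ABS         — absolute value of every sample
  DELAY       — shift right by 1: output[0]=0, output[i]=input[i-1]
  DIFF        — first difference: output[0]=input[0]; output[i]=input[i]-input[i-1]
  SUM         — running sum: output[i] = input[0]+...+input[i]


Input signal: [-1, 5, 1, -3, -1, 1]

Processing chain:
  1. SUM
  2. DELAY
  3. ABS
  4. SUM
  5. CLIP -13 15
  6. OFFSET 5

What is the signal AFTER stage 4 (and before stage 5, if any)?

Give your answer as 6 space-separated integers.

Answer: 0 1 5 10 12 13

Derivation:
Input: [-1, 5, 1, -3, -1, 1]
Stage 1 (SUM): sum[0..0]=-1, sum[0..1]=4, sum[0..2]=5, sum[0..3]=2, sum[0..4]=1, sum[0..5]=2 -> [-1, 4, 5, 2, 1, 2]
Stage 2 (DELAY): [0, -1, 4, 5, 2, 1] = [0, -1, 4, 5, 2, 1] -> [0, -1, 4, 5, 2, 1]
Stage 3 (ABS): |0|=0, |-1|=1, |4|=4, |5|=5, |2|=2, |1|=1 -> [0, 1, 4, 5, 2, 1]
Stage 4 (SUM): sum[0..0]=0, sum[0..1]=1, sum[0..2]=5, sum[0..3]=10, sum[0..4]=12, sum[0..5]=13 -> [0, 1, 5, 10, 12, 13]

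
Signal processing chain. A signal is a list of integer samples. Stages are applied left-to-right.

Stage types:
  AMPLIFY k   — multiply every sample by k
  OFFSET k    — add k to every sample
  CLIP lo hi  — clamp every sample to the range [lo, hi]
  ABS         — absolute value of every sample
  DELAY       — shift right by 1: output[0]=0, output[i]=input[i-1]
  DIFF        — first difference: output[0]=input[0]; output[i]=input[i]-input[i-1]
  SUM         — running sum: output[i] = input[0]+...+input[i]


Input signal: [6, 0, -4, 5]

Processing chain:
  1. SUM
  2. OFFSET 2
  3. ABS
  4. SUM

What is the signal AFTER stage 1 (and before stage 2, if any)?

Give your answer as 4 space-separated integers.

Input: [6, 0, -4, 5]
Stage 1 (SUM): sum[0..0]=6, sum[0..1]=6, sum[0..2]=2, sum[0..3]=7 -> [6, 6, 2, 7]

Answer: 6 6 2 7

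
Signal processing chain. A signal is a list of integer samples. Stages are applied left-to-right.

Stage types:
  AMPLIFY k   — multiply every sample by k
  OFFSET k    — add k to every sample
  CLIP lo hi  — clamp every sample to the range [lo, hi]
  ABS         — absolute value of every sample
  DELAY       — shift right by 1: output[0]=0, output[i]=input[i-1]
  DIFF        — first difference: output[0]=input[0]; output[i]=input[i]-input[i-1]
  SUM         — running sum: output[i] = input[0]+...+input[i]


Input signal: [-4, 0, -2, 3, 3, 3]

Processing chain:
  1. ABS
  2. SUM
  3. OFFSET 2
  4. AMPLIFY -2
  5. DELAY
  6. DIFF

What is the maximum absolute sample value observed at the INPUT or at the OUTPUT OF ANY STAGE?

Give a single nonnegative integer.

Input: [-4, 0, -2, 3, 3, 3] (max |s|=4)
Stage 1 (ABS): |-4|=4, |0|=0, |-2|=2, |3|=3, |3|=3, |3|=3 -> [4, 0, 2, 3, 3, 3] (max |s|=4)
Stage 2 (SUM): sum[0..0]=4, sum[0..1]=4, sum[0..2]=6, sum[0..3]=9, sum[0..4]=12, sum[0..5]=15 -> [4, 4, 6, 9, 12, 15] (max |s|=15)
Stage 3 (OFFSET 2): 4+2=6, 4+2=6, 6+2=8, 9+2=11, 12+2=14, 15+2=17 -> [6, 6, 8, 11, 14, 17] (max |s|=17)
Stage 4 (AMPLIFY -2): 6*-2=-12, 6*-2=-12, 8*-2=-16, 11*-2=-22, 14*-2=-28, 17*-2=-34 -> [-12, -12, -16, -22, -28, -34] (max |s|=34)
Stage 5 (DELAY): [0, -12, -12, -16, -22, -28] = [0, -12, -12, -16, -22, -28] -> [0, -12, -12, -16, -22, -28] (max |s|=28)
Stage 6 (DIFF): s[0]=0, -12-0=-12, -12--12=0, -16--12=-4, -22--16=-6, -28--22=-6 -> [0, -12, 0, -4, -6, -6] (max |s|=12)
Overall max amplitude: 34

Answer: 34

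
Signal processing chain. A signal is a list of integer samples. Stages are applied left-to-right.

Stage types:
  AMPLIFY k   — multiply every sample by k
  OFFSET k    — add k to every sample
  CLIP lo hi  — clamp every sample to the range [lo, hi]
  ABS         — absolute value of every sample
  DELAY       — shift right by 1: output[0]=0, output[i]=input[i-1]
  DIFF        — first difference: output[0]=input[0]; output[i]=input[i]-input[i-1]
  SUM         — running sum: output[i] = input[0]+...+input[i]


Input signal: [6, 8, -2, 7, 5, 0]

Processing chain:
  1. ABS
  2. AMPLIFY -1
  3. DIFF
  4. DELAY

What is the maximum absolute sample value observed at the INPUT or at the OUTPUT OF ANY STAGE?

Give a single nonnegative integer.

Answer: 8

Derivation:
Input: [6, 8, -2, 7, 5, 0] (max |s|=8)
Stage 1 (ABS): |6|=6, |8|=8, |-2|=2, |7|=7, |5|=5, |0|=0 -> [6, 8, 2, 7, 5, 0] (max |s|=8)
Stage 2 (AMPLIFY -1): 6*-1=-6, 8*-1=-8, 2*-1=-2, 7*-1=-7, 5*-1=-5, 0*-1=0 -> [-6, -8, -2, -7, -5, 0] (max |s|=8)
Stage 3 (DIFF): s[0]=-6, -8--6=-2, -2--8=6, -7--2=-5, -5--7=2, 0--5=5 -> [-6, -2, 6, -5, 2, 5] (max |s|=6)
Stage 4 (DELAY): [0, -6, -2, 6, -5, 2] = [0, -6, -2, 6, -5, 2] -> [0, -6, -2, 6, -5, 2] (max |s|=6)
Overall max amplitude: 8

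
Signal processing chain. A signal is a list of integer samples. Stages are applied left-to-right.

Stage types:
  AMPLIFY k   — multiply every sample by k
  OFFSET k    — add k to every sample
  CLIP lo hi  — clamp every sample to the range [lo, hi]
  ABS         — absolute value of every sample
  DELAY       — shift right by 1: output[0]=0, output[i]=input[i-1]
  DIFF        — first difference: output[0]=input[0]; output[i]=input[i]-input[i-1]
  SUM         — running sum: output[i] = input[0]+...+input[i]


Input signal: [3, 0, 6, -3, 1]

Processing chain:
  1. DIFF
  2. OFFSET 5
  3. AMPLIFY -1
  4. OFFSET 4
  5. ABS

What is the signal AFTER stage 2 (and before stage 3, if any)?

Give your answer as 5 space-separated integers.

Answer: 8 2 11 -4 9

Derivation:
Input: [3, 0, 6, -3, 1]
Stage 1 (DIFF): s[0]=3, 0-3=-3, 6-0=6, -3-6=-9, 1--3=4 -> [3, -3, 6, -9, 4]
Stage 2 (OFFSET 5): 3+5=8, -3+5=2, 6+5=11, -9+5=-4, 4+5=9 -> [8, 2, 11, -4, 9]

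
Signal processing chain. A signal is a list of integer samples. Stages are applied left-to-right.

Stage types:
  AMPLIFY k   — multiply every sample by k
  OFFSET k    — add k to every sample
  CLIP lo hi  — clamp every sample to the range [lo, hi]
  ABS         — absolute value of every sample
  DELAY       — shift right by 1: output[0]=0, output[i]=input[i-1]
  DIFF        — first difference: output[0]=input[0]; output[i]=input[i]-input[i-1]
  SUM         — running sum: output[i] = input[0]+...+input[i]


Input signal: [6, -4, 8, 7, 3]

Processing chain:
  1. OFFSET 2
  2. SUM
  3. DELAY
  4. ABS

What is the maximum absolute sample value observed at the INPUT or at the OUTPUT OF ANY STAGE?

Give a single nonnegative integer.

Answer: 30

Derivation:
Input: [6, -4, 8, 7, 3] (max |s|=8)
Stage 1 (OFFSET 2): 6+2=8, -4+2=-2, 8+2=10, 7+2=9, 3+2=5 -> [8, -2, 10, 9, 5] (max |s|=10)
Stage 2 (SUM): sum[0..0]=8, sum[0..1]=6, sum[0..2]=16, sum[0..3]=25, sum[0..4]=30 -> [8, 6, 16, 25, 30] (max |s|=30)
Stage 3 (DELAY): [0, 8, 6, 16, 25] = [0, 8, 6, 16, 25] -> [0, 8, 6, 16, 25] (max |s|=25)
Stage 4 (ABS): |0|=0, |8|=8, |6|=6, |16|=16, |25|=25 -> [0, 8, 6, 16, 25] (max |s|=25)
Overall max amplitude: 30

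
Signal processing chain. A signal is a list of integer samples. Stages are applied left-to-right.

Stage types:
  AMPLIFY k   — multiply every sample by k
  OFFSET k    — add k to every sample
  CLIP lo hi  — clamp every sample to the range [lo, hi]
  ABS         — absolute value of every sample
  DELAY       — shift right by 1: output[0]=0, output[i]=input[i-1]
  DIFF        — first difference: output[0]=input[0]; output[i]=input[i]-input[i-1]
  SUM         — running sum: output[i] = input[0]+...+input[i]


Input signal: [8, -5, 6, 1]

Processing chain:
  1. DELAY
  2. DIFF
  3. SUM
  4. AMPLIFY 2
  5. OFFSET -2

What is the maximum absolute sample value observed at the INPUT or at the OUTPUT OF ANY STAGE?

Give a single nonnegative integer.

Answer: 16

Derivation:
Input: [8, -5, 6, 1] (max |s|=8)
Stage 1 (DELAY): [0, 8, -5, 6] = [0, 8, -5, 6] -> [0, 8, -5, 6] (max |s|=8)
Stage 2 (DIFF): s[0]=0, 8-0=8, -5-8=-13, 6--5=11 -> [0, 8, -13, 11] (max |s|=13)
Stage 3 (SUM): sum[0..0]=0, sum[0..1]=8, sum[0..2]=-5, sum[0..3]=6 -> [0, 8, -5, 6] (max |s|=8)
Stage 4 (AMPLIFY 2): 0*2=0, 8*2=16, -5*2=-10, 6*2=12 -> [0, 16, -10, 12] (max |s|=16)
Stage 5 (OFFSET -2): 0+-2=-2, 16+-2=14, -10+-2=-12, 12+-2=10 -> [-2, 14, -12, 10] (max |s|=14)
Overall max amplitude: 16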